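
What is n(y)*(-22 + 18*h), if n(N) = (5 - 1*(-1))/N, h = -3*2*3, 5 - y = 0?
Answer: -2076/5 ≈ -415.20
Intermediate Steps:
y = 5 (y = 5 - 1*0 = 5 + 0 = 5)
h = -18 (h = -6*3 = -18)
n(N) = 6/N (n(N) = (5 + 1)/N = 6/N)
n(y)*(-22 + 18*h) = (6/5)*(-22 + 18*(-18)) = (6*(⅕))*(-22 - 324) = (6/5)*(-346) = -2076/5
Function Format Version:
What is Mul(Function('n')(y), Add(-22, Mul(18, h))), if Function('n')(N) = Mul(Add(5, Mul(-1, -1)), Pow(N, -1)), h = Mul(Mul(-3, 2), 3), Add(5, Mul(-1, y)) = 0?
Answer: Rational(-2076, 5) ≈ -415.20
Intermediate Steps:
y = 5 (y = Add(5, Mul(-1, 0)) = Add(5, 0) = 5)
h = -18 (h = Mul(-6, 3) = -18)
Function('n')(N) = Mul(6, Pow(N, -1)) (Function('n')(N) = Mul(Add(5, 1), Pow(N, -1)) = Mul(6, Pow(N, -1)))
Mul(Function('n')(y), Add(-22, Mul(18, h))) = Mul(Mul(6, Pow(5, -1)), Add(-22, Mul(18, -18))) = Mul(Mul(6, Rational(1, 5)), Add(-22, -324)) = Mul(Rational(6, 5), -346) = Rational(-2076, 5)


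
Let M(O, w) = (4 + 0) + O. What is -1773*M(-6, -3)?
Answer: 3546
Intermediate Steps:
M(O, w) = 4 + O
-1773*M(-6, -3) = -1773*(4 - 6) = -1773*(-2) = 3546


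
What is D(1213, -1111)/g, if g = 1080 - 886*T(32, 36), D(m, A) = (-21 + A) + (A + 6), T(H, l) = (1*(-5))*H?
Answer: -2237/142840 ≈ -0.015661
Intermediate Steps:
T(H, l) = -5*H
D(m, A) = -15 + 2*A (D(m, A) = (-21 + A) + (6 + A) = -15 + 2*A)
g = 142840 (g = 1080 - (-4430)*32 = 1080 - 886*(-160) = 1080 + 141760 = 142840)
D(1213, -1111)/g = (-15 + 2*(-1111))/142840 = (-15 - 2222)*(1/142840) = -2237*1/142840 = -2237/142840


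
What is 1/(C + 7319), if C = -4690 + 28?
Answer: 1/2657 ≈ 0.00037636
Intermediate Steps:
C = -4662
1/(C + 7319) = 1/(-4662 + 7319) = 1/2657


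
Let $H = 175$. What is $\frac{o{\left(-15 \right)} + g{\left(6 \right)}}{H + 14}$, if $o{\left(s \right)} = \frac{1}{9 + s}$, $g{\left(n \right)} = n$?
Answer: $\frac{5}{162} \approx 0.030864$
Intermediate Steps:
$\frac{o{\left(-15 \right)} + g{\left(6 \right)}}{H + 14} = \frac{\frac{1}{9 - 15} + 6}{175 + 14} = \frac{\frac{1}{-6} + 6}{189} = \left(- \frac{1}{6} + 6\right) \frac{1}{189} = \frac{35}{6} \cdot \frac{1}{189} = \frac{5}{162}$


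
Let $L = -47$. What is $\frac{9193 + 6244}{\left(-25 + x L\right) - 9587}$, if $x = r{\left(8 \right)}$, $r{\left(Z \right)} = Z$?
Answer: $- \frac{15437}{9988} \approx -1.5456$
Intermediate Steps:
$x = 8$
$\frac{9193 + 6244}{\left(-25 + x L\right) - 9587} = \frac{9193 + 6244}{\left(-25 + 8 \left(-47\right)\right) - 9587} = \frac{15437}{\left(-25 - 376\right) - 9587} = \frac{15437}{-401 - 9587} = \frac{15437}{-9988} = 15437 \left(- \frac{1}{9988}\right) = - \frac{15437}{9988}$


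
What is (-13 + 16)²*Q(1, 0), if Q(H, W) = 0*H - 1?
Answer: -9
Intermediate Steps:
Q(H, W) = -1 (Q(H, W) = 0 - 1 = -1)
(-13 + 16)²*Q(1, 0) = (-13 + 16)²*(-1) = 3²*(-1) = 9*(-1) = -9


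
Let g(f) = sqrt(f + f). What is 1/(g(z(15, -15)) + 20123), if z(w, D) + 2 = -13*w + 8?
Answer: 20123/404935507 - 3*I*sqrt(42)/404935507 ≈ 4.9694e-5 - 4.8013e-8*I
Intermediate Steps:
z(w, D) = 6 - 13*w (z(w, D) = -2 + (-13*w + 8) = -2 + (8 - 13*w) = 6 - 13*w)
g(f) = sqrt(2)*sqrt(f) (g(f) = sqrt(2*f) = sqrt(2)*sqrt(f))
1/(g(z(15, -15)) + 20123) = 1/(sqrt(2)*sqrt(6 - 13*15) + 20123) = 1/(sqrt(2)*sqrt(6 - 195) + 20123) = 1/(sqrt(2)*sqrt(-189) + 20123) = 1/(sqrt(2)*(3*I*sqrt(21)) + 20123) = 1/(3*I*sqrt(42) + 20123) = 1/(20123 + 3*I*sqrt(42))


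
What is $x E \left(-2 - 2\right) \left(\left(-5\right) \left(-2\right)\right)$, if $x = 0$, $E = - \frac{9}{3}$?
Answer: $0$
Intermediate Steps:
$E = -3$ ($E = \left(-9\right) \frac{1}{3} = -3$)
$x E \left(-2 - 2\right) \left(\left(-5\right) \left(-2\right)\right) = 0 \left(-3\right) \left(-2 - 2\right) \left(\left(-5\right) \left(-2\right)\right) = 0 \left(\left(-4\right) 10\right) = 0 \left(-40\right) = 0$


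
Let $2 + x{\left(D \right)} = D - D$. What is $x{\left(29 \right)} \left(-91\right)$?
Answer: $182$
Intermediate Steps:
$x{\left(D \right)} = -2$ ($x{\left(D \right)} = -2 + \left(D - D\right) = -2 + 0 = -2$)
$x{\left(29 \right)} \left(-91\right) = \left(-2\right) \left(-91\right) = 182$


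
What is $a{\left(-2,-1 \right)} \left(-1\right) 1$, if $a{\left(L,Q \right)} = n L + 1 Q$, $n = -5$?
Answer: $-9$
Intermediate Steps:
$a{\left(L,Q \right)} = Q - 5 L$ ($a{\left(L,Q \right)} = - 5 L + 1 Q = - 5 L + Q = Q - 5 L$)
$a{\left(-2,-1 \right)} \left(-1\right) 1 = \left(-1 - -10\right) \left(-1\right) 1 = \left(-1 + 10\right) \left(-1\right) 1 = 9 \left(-1\right) 1 = \left(-9\right) 1 = -9$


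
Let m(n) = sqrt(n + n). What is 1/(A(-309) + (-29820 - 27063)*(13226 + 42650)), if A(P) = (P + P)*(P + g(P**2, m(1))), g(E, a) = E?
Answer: -1/3237210804 ≈ -3.0891e-10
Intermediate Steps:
m(n) = sqrt(2)*sqrt(n) (m(n) = sqrt(2*n) = sqrt(2)*sqrt(n))
A(P) = 2*P*(P + P**2) (A(P) = (P + P)*(P + P**2) = (2*P)*(P + P**2) = 2*P*(P + P**2))
1/(A(-309) + (-29820 - 27063)*(13226 + 42650)) = 1/(2*(-309)**2*(1 - 309) + (-29820 - 27063)*(13226 + 42650)) = 1/(2*95481*(-308) - 56883*55876) = 1/(-58816296 - 3178394508) = 1/(-3237210804) = -1/3237210804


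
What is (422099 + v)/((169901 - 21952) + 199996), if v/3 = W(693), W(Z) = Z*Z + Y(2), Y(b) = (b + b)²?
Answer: 1862894/347945 ≈ 5.3540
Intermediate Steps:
Y(b) = 4*b² (Y(b) = (2*b)² = 4*b²)
W(Z) = 16 + Z² (W(Z) = Z*Z + 4*2² = Z² + 4*4 = Z² + 16 = 16 + Z²)
v = 1440795 (v = 3*(16 + 693²) = 3*(16 + 480249) = 3*480265 = 1440795)
(422099 + v)/((169901 - 21952) + 199996) = (422099 + 1440795)/((169901 - 21952) + 199996) = 1862894/(147949 + 199996) = 1862894/347945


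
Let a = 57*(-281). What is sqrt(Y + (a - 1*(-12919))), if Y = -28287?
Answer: I*sqrt(31385) ≈ 177.16*I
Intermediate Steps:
a = -16017
sqrt(Y + (a - 1*(-12919))) = sqrt(-28287 + (-16017 - 1*(-12919))) = sqrt(-28287 + (-16017 + 12919)) = sqrt(-28287 - 3098) = sqrt(-31385) = I*sqrt(31385)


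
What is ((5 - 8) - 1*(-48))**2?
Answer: 2025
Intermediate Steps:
((5 - 8) - 1*(-48))**2 = (-3 + 48)**2 = 45**2 = 2025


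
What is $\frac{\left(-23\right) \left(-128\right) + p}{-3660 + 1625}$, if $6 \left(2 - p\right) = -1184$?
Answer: $- \frac{1886}{1221} \approx -1.5446$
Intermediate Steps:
$p = \frac{598}{3}$ ($p = 2 - - \frac{592}{3} = 2 + \frac{592}{3} = \frac{598}{3} \approx 199.33$)
$\frac{\left(-23\right) \left(-128\right) + p}{-3660 + 1625} = \frac{\left(-23\right) \left(-128\right) + \frac{598}{3}}{-3660 + 1625} = \frac{2944 + \frac{598}{3}}{-2035} = \frac{9430}{3} \left(- \frac{1}{2035}\right) = - \frac{1886}{1221}$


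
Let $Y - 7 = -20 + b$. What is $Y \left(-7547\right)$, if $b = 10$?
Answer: $22641$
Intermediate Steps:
$Y = -3$ ($Y = 7 + \left(-20 + 10\right) = 7 - 10 = -3$)
$Y \left(-7547\right) = \left(-3\right) \left(-7547\right) = 22641$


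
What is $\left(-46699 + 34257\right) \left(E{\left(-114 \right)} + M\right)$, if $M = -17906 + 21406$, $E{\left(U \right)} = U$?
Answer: $-42128612$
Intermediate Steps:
$M = 3500$
$\left(-46699 + 34257\right) \left(E{\left(-114 \right)} + M\right) = \left(-46699 + 34257\right) \left(-114 + 3500\right) = \left(-12442\right) 3386 = -42128612$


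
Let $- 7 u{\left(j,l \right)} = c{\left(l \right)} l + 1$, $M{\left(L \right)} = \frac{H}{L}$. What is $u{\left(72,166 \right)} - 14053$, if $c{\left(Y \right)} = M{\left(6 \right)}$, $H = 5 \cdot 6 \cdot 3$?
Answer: $- \frac{100862}{7} \approx -14409.0$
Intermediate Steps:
$H = 90$ ($H = 30 \cdot 3 = 90$)
$M{\left(L \right)} = \frac{90}{L}$
$c{\left(Y \right)} = 15$ ($c{\left(Y \right)} = \frac{90}{6} = 90 \cdot \frac{1}{6} = 15$)
$u{\left(j,l \right)} = - \frac{1}{7} - \frac{15 l}{7}$ ($u{\left(j,l \right)} = - \frac{15 l + 1}{7} = - \frac{1 + 15 l}{7} = - \frac{1}{7} - \frac{15 l}{7}$)
$u{\left(72,166 \right)} - 14053 = \left(- \frac{1}{7} - \frac{2490}{7}\right) - 14053 = - \frac{2491}{7} - 14053 = - \frac{100862}{7}$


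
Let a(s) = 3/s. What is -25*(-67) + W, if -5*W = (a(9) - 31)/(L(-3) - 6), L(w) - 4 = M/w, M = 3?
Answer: 75283/45 ≈ 1673.0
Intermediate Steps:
L(w) = 4 + 3/w
W = -92/45 (W = -(3/9 - 31)/(5*((4 + 3/(-3)) - 6)) = -(3*(⅑) - 31)/(5*((4 + 3*(-⅓)) - 6)) = -(⅓ - 31)/(5*((4 - 1) - 6)) = -(-92)/(15*(3 - 6)) = -(-92)/(15*(-3)) = -(-92)*(-1)/(15*3) = -⅕*92/9 = -92/45 ≈ -2.0444)
-25*(-67) + W = -25*(-67) - 92/45 = 1675 - 92/45 = 75283/45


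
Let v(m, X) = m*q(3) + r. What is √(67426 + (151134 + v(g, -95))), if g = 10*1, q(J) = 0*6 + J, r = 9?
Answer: √218599 ≈ 467.55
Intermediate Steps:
q(J) = J (q(J) = 0 + J = J)
g = 10
v(m, X) = 9 + 3*m (v(m, X) = m*3 + 9 = 3*m + 9 = 9 + 3*m)
√(67426 + (151134 + v(g, -95))) = √(67426 + (151134 + (9 + 3*10))) = √(67426 + (151134 + (9 + 30))) = √(67426 + (151134 + 39)) = √(67426 + 151173) = √218599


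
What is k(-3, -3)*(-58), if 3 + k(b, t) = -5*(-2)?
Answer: -406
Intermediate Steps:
k(b, t) = 7 (k(b, t) = -3 - 5*(-2) = -3 + 10 = 7)
k(-3, -3)*(-58) = 7*(-58) = -406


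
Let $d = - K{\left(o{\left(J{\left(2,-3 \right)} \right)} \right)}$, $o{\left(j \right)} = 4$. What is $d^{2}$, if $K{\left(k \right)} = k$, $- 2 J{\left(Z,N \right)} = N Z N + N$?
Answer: $16$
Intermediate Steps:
$J{\left(Z,N \right)} = - \frac{N}{2} - \frac{Z N^{2}}{2}$ ($J{\left(Z,N \right)} = - \frac{N Z N + N}{2} = - \frac{Z N^{2} + N}{2} = - \frac{N + Z N^{2}}{2} = - \frac{N}{2} - \frac{Z N^{2}}{2}$)
$d = -4$ ($d = \left(-1\right) 4 = -4$)
$d^{2} = \left(-4\right)^{2} = 16$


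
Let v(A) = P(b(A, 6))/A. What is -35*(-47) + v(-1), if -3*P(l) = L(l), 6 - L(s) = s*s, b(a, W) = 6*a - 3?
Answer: 1620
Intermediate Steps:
b(a, W) = -3 + 6*a
L(s) = 6 - s² (L(s) = 6 - s*s = 6 - s²)
P(l) = -2 + l²/3 (P(l) = -(6 - l²)/3 = -2 + l²/3)
v(A) = (-2 + (-3 + 6*A)²/3)/A
-35*(-47) + v(-1) = -35*(-47) + (-2 + 3*(-1 + 2*(-1))²)/(-1) = 1645 - (-2 + 3*(-1 - 2)²) = 1645 - (-2 + 3*(-3)²) = 1645 - (-2 + 3*9) = 1645 - (-2 + 27) = 1645 - 1*25 = 1645 - 25 = 1620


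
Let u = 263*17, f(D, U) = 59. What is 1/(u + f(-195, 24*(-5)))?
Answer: 1/4530 ≈ 0.00022075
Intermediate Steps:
u = 4471
1/(u + f(-195, 24*(-5))) = 1/(4471 + 59) = 1/4530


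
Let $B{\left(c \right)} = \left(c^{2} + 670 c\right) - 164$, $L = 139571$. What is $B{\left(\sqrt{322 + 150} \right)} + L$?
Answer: $139879 + 1340 \sqrt{118} \approx 1.5444 \cdot 10^{5}$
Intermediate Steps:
$B{\left(c \right)} = -164 + c^{2} + 670 c$
$B{\left(\sqrt{322 + 150} \right)} + L = \left(-164 + \left(\sqrt{322 + 150}\right)^{2} + 670 \sqrt{322 + 150}\right) + 139571 = \left(-164 + \left(\sqrt{472}\right)^{2} + 670 \sqrt{472}\right) + 139571 = \left(-164 + \left(2 \sqrt{118}\right)^{2} + 670 \cdot 2 \sqrt{118}\right) + 139571 = \left(-164 + 472 + 1340 \sqrt{118}\right) + 139571 = \left(308 + 1340 \sqrt{118}\right) + 139571 = 139879 + 1340 \sqrt{118}$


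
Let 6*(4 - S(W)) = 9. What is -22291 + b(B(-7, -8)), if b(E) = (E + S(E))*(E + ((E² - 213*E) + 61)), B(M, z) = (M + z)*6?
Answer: -4811757/2 ≈ -2.4059e+6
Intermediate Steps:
B(M, z) = 6*M + 6*z
S(W) = 5/2 (S(W) = 4 - ⅙*9 = 4 - 3/2 = 5/2)
b(E) = (5/2 + E)*(61 + E² - 212*E) (b(E) = (E + 5/2)*(E + ((E² - 213*E) + 61)) = (5/2 + E)*(E + (61 + E² - 213*E)) = (5/2 + E)*(61 + E² - 212*E))
-22291 + b(B(-7, -8)) = -22291 + (305/2 + (6*(-7) + 6*(-8))³ - 469*(6*(-7) + 6*(-8)) - 419*(6*(-7) + 6*(-8))²/2) = -22291 + (305/2 + (-42 - 48)³ - 469*(-42 - 48) - 419*(-42 - 48)²/2) = -22291 + (305/2 + (-90)³ - 469*(-90) - 419/2*(-90)²) = -22291 + (305/2 - 729000 + 42210 - 419/2*8100) = -22291 + (305/2 - 729000 + 42210 - 1696950) = -22291 - 4767175/2 = -4811757/2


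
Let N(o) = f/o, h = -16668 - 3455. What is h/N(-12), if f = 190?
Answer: 120738/95 ≈ 1270.9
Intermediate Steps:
h = -20123
N(o) = 190/o
h/N(-12) = -20123/(190/(-12)) = -20123/(190*(-1/12)) = -20123/(-95/6) = -20123*(-6/95) = 120738/95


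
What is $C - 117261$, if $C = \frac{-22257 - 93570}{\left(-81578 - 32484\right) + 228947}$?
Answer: $- \frac{4490548604}{38295} \approx -1.1726 \cdot 10^{5}$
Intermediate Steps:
$C = - \frac{38609}{38295}$ ($C = - \frac{115827}{\left(-81578 - 32484\right) + 228947} = - \frac{115827}{-114062 + 228947} = - \frac{115827}{114885} = \left(-115827\right) \frac{1}{114885} = - \frac{38609}{38295} \approx -1.0082$)
$C - 117261 = - \frac{38609}{38295} - 117261 = - \frac{4490548604}{38295}$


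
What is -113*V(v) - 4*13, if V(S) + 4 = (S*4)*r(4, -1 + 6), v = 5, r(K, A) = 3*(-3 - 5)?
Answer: 54640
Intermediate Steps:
r(K, A) = -24 (r(K, A) = 3*(-8) = -24)
V(S) = -4 - 96*S (V(S) = -4 + (S*4)*(-24) = -4 + (4*S)*(-24) = -4 - 96*S)
-113*V(v) - 4*13 = -113*(-4 - 96*5) - 4*13 = -113*(-4 - 480) - 52 = -113*(-484) - 52 = 54692 - 52 = 54640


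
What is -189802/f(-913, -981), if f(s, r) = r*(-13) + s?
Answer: -94901/5920 ≈ -16.031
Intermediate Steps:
f(s, r) = s - 13*r (f(s, r) = -13*r + s = s - 13*r)
-189802/f(-913, -981) = -189802/(-913 - 13*(-981)) = -189802/(-913 + 12753) = -189802/11840 = -189802*1/11840 = -94901/5920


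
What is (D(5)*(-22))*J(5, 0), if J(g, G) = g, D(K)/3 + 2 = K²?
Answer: -7590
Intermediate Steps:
D(K) = -6 + 3*K²
(D(5)*(-22))*J(5, 0) = ((-6 + 3*5²)*(-22))*5 = ((-6 + 3*25)*(-22))*5 = ((-6 + 75)*(-22))*5 = (69*(-22))*5 = -1518*5 = -7590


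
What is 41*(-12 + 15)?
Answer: 123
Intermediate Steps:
41*(-12 + 15) = 41*3 = 123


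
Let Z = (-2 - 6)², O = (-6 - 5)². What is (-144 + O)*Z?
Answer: -1472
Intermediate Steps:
O = 121 (O = (-11)² = 121)
Z = 64 (Z = (-8)² = 64)
(-144 + O)*Z = (-144 + 121)*64 = -23*64 = -1472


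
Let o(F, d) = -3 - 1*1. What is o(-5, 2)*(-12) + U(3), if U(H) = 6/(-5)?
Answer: 234/5 ≈ 46.800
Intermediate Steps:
U(H) = -6/5 (U(H) = 6*(-⅕) = -6/5)
o(F, d) = -4 (o(F, d) = -3 - 1 = -4)
o(-5, 2)*(-12) + U(3) = -4*(-12) - 6/5 = 48 - 6/5 = 234/5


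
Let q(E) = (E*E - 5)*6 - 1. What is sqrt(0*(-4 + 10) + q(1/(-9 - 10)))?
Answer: I*sqrt(11185)/19 ≈ 5.5663*I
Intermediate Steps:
q(E) = -31 + 6*E**2 (q(E) = (E**2 - 5)*6 - 1 = (-5 + E**2)*6 - 1 = (-30 + 6*E**2) - 1 = -31 + 6*E**2)
sqrt(0*(-4 + 10) + q(1/(-9 - 10))) = sqrt(0*(-4 + 10) + (-31 + 6*(1/(-9 - 10))**2)) = sqrt(0*6 + (-31 + 6*(1/(-19))**2)) = sqrt(0 + (-31 + 6*(-1/19)**2)) = sqrt(0 + (-31 + 6*(1/361))) = sqrt(0 + (-31 + 6/361)) = sqrt(0 - 11185/361) = sqrt(-11185/361) = I*sqrt(11185)/19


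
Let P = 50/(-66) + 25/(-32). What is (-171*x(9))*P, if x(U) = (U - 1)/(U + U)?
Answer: 30875/264 ≈ 116.95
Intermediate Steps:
x(U) = (-1 + U)/(2*U) (x(U) = (-1 + U)/((2*U)) = (-1 + U)*(1/(2*U)) = (-1 + U)/(2*U))
P = -1625/1056 (P = 50*(-1/66) + 25*(-1/32) = -25/33 - 25/32 = -1625/1056 ≈ -1.5388)
(-171*x(9))*P = -171*(-1 + 9)/(2*9)*(-1625/1056) = -171*8/(2*9)*(-1625/1056) = -171*4/9*(-1625/1056) = -76*(-1625/1056) = 30875/264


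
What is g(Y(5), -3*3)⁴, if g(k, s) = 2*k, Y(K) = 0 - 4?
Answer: 4096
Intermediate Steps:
Y(K) = -4
g(Y(5), -3*3)⁴ = (2*(-4))⁴ = (-8)⁴ = 4096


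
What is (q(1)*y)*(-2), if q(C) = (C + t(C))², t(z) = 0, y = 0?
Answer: 0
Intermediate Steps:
q(C) = C² (q(C) = (C + 0)² = C²)
(q(1)*y)*(-2) = (1²*0)*(-2) = (1*0)*(-2) = 0*(-2) = 0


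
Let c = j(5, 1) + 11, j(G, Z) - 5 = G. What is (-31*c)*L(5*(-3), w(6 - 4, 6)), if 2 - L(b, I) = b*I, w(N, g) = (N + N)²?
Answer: -157542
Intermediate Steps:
j(G, Z) = 5 + G
w(N, g) = 4*N² (w(N, g) = (2*N)² = 4*N²)
L(b, I) = 2 - I*b (L(b, I) = 2 - b*I = 2 - I*b)
c = 21 (c = (5 + 5) + 11 = 10 + 11 = 21)
(-31*c)*L(5*(-3), w(6 - 4, 6)) = (-31*21)*(2 - 4*(6 - 4)²*5*(-3)) = -651*(2 - 1*4*2²*(-15)) = -651*(2 - 1*4*4*(-15)) = -651*(2 - 1*16*(-15)) = -651*(2 + 240) = -651*242 = -157542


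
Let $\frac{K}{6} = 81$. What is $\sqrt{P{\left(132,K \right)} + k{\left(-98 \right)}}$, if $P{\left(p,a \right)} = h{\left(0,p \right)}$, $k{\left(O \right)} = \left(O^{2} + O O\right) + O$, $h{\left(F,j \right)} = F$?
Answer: $7 \sqrt{390} \approx 138.24$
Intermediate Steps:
$K = 486$ ($K = 6 \cdot 81 = 486$)
$k{\left(O \right)} = O + 2 O^{2}$ ($k{\left(O \right)} = \left(O^{2} + O^{2}\right) + O = 2 O^{2} + O = O + 2 O^{2}$)
$P{\left(p,a \right)} = 0$
$\sqrt{P{\left(132,K \right)} + k{\left(-98 \right)}} = \sqrt{0 - 98 \left(1 + 2 \left(-98\right)\right)} = \sqrt{0 - 98 \left(1 - 196\right)} = \sqrt{0 - -19110} = \sqrt{0 + 19110} = \sqrt{19110} = 7 \sqrt{390}$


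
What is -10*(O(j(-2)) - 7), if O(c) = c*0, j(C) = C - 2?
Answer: 70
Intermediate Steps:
j(C) = -2 + C
O(c) = 0
-10*(O(j(-2)) - 7) = -10*(0 - 7) = -10*(-7) = 70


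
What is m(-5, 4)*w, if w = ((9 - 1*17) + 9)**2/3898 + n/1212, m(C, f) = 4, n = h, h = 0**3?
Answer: 2/1949 ≈ 0.0010262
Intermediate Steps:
h = 0
n = 0
w = 1/3898 (w = ((9 - 1*17) + 9)**2/3898 + 0/1212 = ((9 - 17) + 9)**2*(1/3898) + 0*(1/1212) = (-8 + 9)**2*(1/3898) + 0 = 1**2*(1/3898) + 0 = 1*(1/3898) + 0 = 1/3898 + 0 = 1/3898 ≈ 0.00025654)
m(-5, 4)*w = 4*(1/3898) = 2/1949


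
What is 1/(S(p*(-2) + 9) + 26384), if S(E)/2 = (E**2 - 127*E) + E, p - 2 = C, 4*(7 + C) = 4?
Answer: 1/22678 ≈ 4.4096e-5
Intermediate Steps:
C = -6 (C = -7 + (1/4)*4 = -7 + 1 = -6)
p = -4 (p = 2 - 6 = -4)
S(E) = -252*E + 2*E**2 (S(E) = 2*((E**2 - 127*E) + E) = 2*(E**2 - 126*E) = -252*E + 2*E**2)
1/(S(p*(-2) + 9) + 26384) = 1/(2*(-4*(-2) + 9)*(-126 + (-4*(-2) + 9)) + 26384) = 1/(2*(8 + 9)*(-126 + (8 + 9)) + 26384) = 1/(2*17*(-126 + 17) + 26384) = 1/(2*17*(-109) + 26384) = 1/(-3706 + 26384) = 1/22678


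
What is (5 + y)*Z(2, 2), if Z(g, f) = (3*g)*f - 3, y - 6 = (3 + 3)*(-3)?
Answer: -63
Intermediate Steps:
y = -12 (y = 6 + (3 + 3)*(-3) = 6 + 6*(-3) = 6 - 18 = -12)
Z(g, f) = -3 + 3*f*g (Z(g, f) = 3*f*g - 3 = -3 + 3*f*g)
(5 + y)*Z(2, 2) = (5 - 12)*(-3 + 3*2*2) = -7*(-3 + 12) = -7*9 = -63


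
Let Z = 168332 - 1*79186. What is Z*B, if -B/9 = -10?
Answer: 8023140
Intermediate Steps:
Z = 89146 (Z = 168332 - 79186 = 89146)
B = 90 (B = -9*(-10) = 90)
Z*B = 89146*90 = 8023140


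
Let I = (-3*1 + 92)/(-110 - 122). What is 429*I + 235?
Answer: 16339/232 ≈ 70.427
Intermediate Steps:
I = -89/232 (I = (-3 + 92)/(-232) = 89*(-1/232) = -89/232 ≈ -0.38362)
429*I + 235 = 429*(-89/232) + 235 = -38181/232 + 235 = 16339/232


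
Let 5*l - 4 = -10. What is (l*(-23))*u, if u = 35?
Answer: 966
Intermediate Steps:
l = -6/5 (l = ⅘ + (⅕)*(-10) = ⅘ - 2 = -6/5 ≈ -1.2000)
(l*(-23))*u = -6/5*(-23)*35 = (138/5)*35 = 966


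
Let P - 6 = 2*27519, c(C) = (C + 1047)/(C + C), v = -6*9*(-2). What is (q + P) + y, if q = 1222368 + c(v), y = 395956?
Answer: 120482881/72 ≈ 1.6734e+6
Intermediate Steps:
v = 108 (v = -54*(-2) = 108)
c(C) = (1047 + C)/(2*C) (c(C) = (1047 + C)/((2*C)) = (1047 + C)*(1/(2*C)) = (1047 + C)/(2*C))
q = 88010881/72 (q = 1222368 + (1/2)*(1047 + 108)/108 = 1222368 + (1/2)*(1/108)*1155 = 1222368 + 385/72 = 88010881/72 ≈ 1.2224e+6)
P = 55044 (P = 6 + 2*27519 = 6 + 55038 = 55044)
(q + P) + y = (88010881/72 + 55044) + 395956 = 91974049/72 + 395956 = 120482881/72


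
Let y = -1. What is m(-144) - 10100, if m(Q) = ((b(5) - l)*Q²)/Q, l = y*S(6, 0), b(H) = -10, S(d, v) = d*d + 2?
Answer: -14132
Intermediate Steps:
S(d, v) = 2 + d² (S(d, v) = d² + 2 = 2 + d²)
l = -38 (l = -(2 + 6²) = -(2 + 36) = -1*38 = -38)
m(Q) = 28*Q (m(Q) = ((-10 - 1*(-38))*Q²)/Q = ((-10 + 38)*Q²)/Q = (28*Q²)/Q = 28*Q)
m(-144) - 10100 = 28*(-144) - 10100 = -4032 - 10100 = -14132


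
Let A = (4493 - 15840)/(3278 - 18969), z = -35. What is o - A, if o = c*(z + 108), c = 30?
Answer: 34351943/15691 ≈ 2189.3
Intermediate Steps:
A = 11347/15691 (A = -11347/(-15691) = -11347*(-1/15691) = 11347/15691 ≈ 0.72315)
o = 2190 (o = 30*(-35 + 108) = 30*73 = 2190)
o - A = 2190 - 1*11347/15691 = 2190 - 11347/15691 = 34351943/15691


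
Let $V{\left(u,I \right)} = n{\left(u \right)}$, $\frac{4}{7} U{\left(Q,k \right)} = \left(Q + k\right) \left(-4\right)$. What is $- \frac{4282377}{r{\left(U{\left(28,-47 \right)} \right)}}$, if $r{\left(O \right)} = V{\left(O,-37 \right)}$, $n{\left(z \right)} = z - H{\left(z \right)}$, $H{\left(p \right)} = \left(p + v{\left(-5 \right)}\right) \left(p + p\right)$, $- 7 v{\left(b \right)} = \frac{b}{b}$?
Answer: $\frac{4282377}{35207} \approx 121.63$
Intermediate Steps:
$v{\left(b \right)} = - \frac{1}{7}$ ($v{\left(b \right)} = - \frac{b \frac{1}{b}}{7} = \left(- \frac{1}{7}\right) 1 = - \frac{1}{7}$)
$U{\left(Q,k \right)} = - 7 Q - 7 k$ ($U{\left(Q,k \right)} = \frac{7 \left(Q + k\right) \left(-4\right)}{4} = \frac{7 \left(- 4 Q - 4 k\right)}{4} = - 7 Q - 7 k$)
$H{\left(p \right)} = 2 p \left(- \frac{1}{7} + p\right)$ ($H{\left(p \right)} = \left(p - \frac{1}{7}\right) \left(p + p\right) = \left(- \frac{1}{7} + p\right) 2 p = 2 p \left(- \frac{1}{7} + p\right)$)
$n{\left(z \right)} = z - \frac{2 z \left(-1 + 7 z\right)}{7}$
$V{\left(u,I \right)} = \frac{u \left(9 - 14 u\right)}{7}$
$r{\left(O \right)} = \frac{O \left(9 - 14 O\right)}{7}$
$- \frac{4282377}{r{\left(U{\left(28,-47 \right)} \right)}} = - \frac{4282377}{\frac{1}{7} \left(\left(-7\right) 28 - -329\right) \left(9 - 14 \left(\left(-7\right) 28 - -329\right)\right)} = - \frac{4282377}{\frac{1}{7} \left(-196 + 329\right) \left(9 - 14 \left(-196 + 329\right)\right)} = - \frac{4282377}{\frac{1}{7} \cdot 133 \left(9 - 1862\right)} = - \frac{4282377}{\frac{1}{7} \cdot 133 \left(-1853\right)} = - \frac{4282377}{-35207} = \left(-4282377\right) \left(- \frac{1}{35207}\right) = \frac{4282377}{35207}$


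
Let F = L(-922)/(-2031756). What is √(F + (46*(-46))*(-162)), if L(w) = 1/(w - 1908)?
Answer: √2833261495475867179806570/2874934740 ≈ 585.48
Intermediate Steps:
L(w) = 1/(-1908 + w)
F = 1/5749869480 (F = 1/(-1908 - 922*(-2031756)) = -1/2031756/(-2830) = -1/2830*(-1/2031756) = 1/5749869480 ≈ 1.7392e-10)
√(F + (46*(-46))*(-162)) = √(1/5749869480 + (46*(-46))*(-162)) = √(1/5749869480 - 2116*(-162)) = √(1/5749869480 + 342792) = √(1971009258788161/5749869480) = √2833261495475867179806570/2874934740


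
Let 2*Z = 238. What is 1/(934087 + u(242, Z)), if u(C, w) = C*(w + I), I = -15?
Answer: 1/959255 ≈ 1.0425e-6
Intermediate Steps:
Z = 119 (Z = (½)*238 = 119)
u(C, w) = C*(-15 + w) (u(C, w) = C*(w - 15) = C*(-15 + w))
1/(934087 + u(242, Z)) = 1/(934087 + 242*(-15 + 119)) = 1/(934087 + 242*104) = 1/(934087 + 25168) = 1/959255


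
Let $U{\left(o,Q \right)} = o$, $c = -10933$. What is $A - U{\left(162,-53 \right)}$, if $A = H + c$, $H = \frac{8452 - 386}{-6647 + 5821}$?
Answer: $- \frac{4586268}{413} \approx -11105.0$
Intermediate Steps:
$H = - \frac{4033}{413}$ ($H = \frac{8066}{-826} = 8066 \left(- \frac{1}{826}\right) = - \frac{4033}{413} \approx -9.7651$)
$A = - \frac{4519362}{413}$ ($A = - \frac{4033}{413} - 10933 = - \frac{4519362}{413} \approx -10943.0$)
$A - U{\left(162,-53 \right)} = - \frac{4519362}{413} - 162 = - \frac{4586268}{413}$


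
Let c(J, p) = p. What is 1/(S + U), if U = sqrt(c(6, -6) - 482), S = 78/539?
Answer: 21021/70890166 - 290521*I*sqrt(122)/70890166 ≈ 0.00029653 - 0.045266*I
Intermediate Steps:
S = 78/539 (S = 78*(1/539) = 78/539 ≈ 0.14471)
U = 2*I*sqrt(122) (U = sqrt(-6 - 482) = sqrt(-488) = 2*I*sqrt(122) ≈ 22.091*I)
1/(S + U) = 1/(78/539 + 2*I*sqrt(122))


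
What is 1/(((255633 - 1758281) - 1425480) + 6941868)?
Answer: 1/4013740 ≈ 2.4914e-7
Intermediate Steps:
1/(((255633 - 1758281) - 1425480) + 6941868) = 1/((-1502648 - 1425480) + 6941868) = 1/(-2928128 + 6941868) = 1/4013740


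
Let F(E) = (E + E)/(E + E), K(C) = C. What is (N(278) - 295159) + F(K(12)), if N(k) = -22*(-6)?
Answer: -295026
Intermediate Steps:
F(E) = 1 (F(E) = (2*E)/((2*E)) = (2*E)*(1/(2*E)) = 1)
N(k) = 132
(N(278) - 295159) + F(K(12)) = (132 - 295159) + 1 = -295027 + 1 = -295026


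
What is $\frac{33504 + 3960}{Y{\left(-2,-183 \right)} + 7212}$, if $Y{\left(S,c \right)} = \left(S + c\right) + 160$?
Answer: $\frac{37464}{7187} \approx 5.2127$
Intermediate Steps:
$Y{\left(S,c \right)} = 160 + S + c$
$\frac{33504 + 3960}{Y{\left(-2,-183 \right)} + 7212} = \frac{33504 + 3960}{\left(160 - 2 - 183\right) + 7212} = \frac{37464}{-25 + 7212} = \frac{37464}{7187}$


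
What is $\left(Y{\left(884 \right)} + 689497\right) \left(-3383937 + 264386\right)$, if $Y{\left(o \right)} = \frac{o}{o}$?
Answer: $-2150924175398$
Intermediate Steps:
$Y{\left(o \right)} = 1$
$\left(Y{\left(884 \right)} + 689497\right) \left(-3383937 + 264386\right) = \left(1 + 689497\right) \left(-3383937 + 264386\right) = 689498 \left(-3119551\right) = -2150924175398$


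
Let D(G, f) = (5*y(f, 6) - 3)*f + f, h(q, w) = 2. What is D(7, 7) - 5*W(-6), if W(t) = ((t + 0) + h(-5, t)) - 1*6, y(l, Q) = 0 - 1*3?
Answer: -69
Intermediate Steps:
y(l, Q) = -3 (y(l, Q) = 0 - 3 = -3)
D(G, f) = -17*f (D(G, f) = (5*(-3) - 3)*f + f = (-15 - 3)*f + f = -18*f + f = -17*f)
W(t) = -4 + t (W(t) = ((t + 0) + 2) - 1*6 = (t + 2) - 6 = (2 + t) - 6 = -4 + t)
D(7, 7) - 5*W(-6) = -17*7 - 5*(-4 - 6) = -119 - 5*(-10) = -119 + 50 = -69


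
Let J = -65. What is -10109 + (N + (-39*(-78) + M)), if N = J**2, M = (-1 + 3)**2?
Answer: -2838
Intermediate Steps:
M = 4 (M = 2**2 = 4)
N = 4225 (N = (-65)**2 = 4225)
-10109 + (N + (-39*(-78) + M)) = -10109 + (4225 + (-39*(-78) + 4)) = -10109 + (4225 + (3042 + 4)) = -10109 + (4225 + 3046) = -10109 + 7271 = -2838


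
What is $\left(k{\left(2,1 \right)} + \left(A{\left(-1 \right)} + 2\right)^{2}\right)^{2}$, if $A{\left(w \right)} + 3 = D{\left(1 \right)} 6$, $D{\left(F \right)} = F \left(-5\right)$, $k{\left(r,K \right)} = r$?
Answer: $927369$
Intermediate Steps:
$D{\left(F \right)} = - 5 F$
$A{\left(w \right)} = -33$ ($A{\left(w \right)} = -3 + \left(-5\right) 1 \cdot 6 = -3 - 30 = -33$)
$\left(k{\left(2,1 \right)} + \left(A{\left(-1 \right)} + 2\right)^{2}\right)^{2} = \left(2 + \left(-33 + 2\right)^{2}\right)^{2} = \left(2 + \left(-31\right)^{2}\right)^{2} = \left(2 + 961\right)^{2} = 963^{2} = 927369$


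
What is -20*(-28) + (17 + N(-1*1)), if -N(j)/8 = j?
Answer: 585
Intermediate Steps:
N(j) = -8*j
-20*(-28) + (17 + N(-1*1)) = -20*(-28) + (17 - (-8)) = 560 + (17 - 8*(-1)) = 560 + (17 + 8) = 560 + 25 = 585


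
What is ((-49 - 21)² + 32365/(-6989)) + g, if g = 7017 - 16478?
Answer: -31909194/6989 ≈ -4565.6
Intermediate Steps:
g = -9461
((-49 - 21)² + 32365/(-6989)) + g = ((-49 - 21)² + 32365/(-6989)) - 9461 = ((-70)² + 32365*(-1/6989)) - 9461 = (4900 - 32365/6989) - 9461 = 34213735/6989 - 9461 = -31909194/6989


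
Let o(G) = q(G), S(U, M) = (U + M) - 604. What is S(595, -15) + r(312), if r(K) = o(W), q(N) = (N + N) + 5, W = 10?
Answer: 1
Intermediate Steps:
S(U, M) = -604 + M + U (S(U, M) = (M + U) - 604 = -604 + M + U)
q(N) = 5 + 2*N (q(N) = 2*N + 5 = 5 + 2*N)
o(G) = 5 + 2*G
r(K) = 25 (r(K) = 5 + 2*10 = 5 + 20 = 25)
S(595, -15) + r(312) = (-604 - 15 + 595) + 25 = -24 + 25 = 1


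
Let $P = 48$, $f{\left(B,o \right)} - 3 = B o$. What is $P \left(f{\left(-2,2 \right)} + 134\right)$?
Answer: $6384$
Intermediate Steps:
$f{\left(B,o \right)} = 3 + B o$
$P \left(f{\left(-2,2 \right)} + 134\right) = 48 \left(\left(3 - 4\right) + 134\right) = 48 \left(-1 + 134\right) = 48 \cdot 133 = 6384$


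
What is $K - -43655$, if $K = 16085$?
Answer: $59740$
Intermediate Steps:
$K - -43655 = 16085 - -43655 = 16085 + 43655 = 59740$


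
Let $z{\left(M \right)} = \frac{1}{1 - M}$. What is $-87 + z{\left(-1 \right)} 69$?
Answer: $- \frac{105}{2} \approx -52.5$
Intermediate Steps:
$-87 + z{\left(-1 \right)} 69 = -87 + - \frac{1}{-1 - 1} \cdot 69 = -87 + - \frac{1}{-2} \cdot 69 = -87 + \left(-1\right) \left(- \frac{1}{2}\right) 69 = -87 + \frac{1}{2} \cdot 69 = -87 + \frac{69}{2} = - \frac{105}{2}$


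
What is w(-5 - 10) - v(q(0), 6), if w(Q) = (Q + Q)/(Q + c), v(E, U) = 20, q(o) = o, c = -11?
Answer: -245/13 ≈ -18.846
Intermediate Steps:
w(Q) = 2*Q/(-11 + Q) (w(Q) = (Q + Q)/(Q - 11) = (2*Q)/(-11 + Q) = 2*Q/(-11 + Q))
w(-5 - 10) - v(q(0), 6) = 2*(-5 - 10)/(-11 + (-5 - 10)) - 1*20 = 2*(-15)/(-11 - 15) - 20 = 2*(-15)/(-26) - 20 = 2*(-15)*(-1/26) - 20 = 15/13 - 20 = -245/13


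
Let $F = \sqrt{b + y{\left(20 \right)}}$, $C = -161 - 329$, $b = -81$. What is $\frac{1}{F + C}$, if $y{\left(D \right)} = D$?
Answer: $- \frac{490}{240161} - \frac{i \sqrt{61}}{240161} \approx -0.0020403 - 3.2521 \cdot 10^{-5} i$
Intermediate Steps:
$C = -490$
$F = i \sqrt{61}$ ($F = \sqrt{-81 + 20} = \sqrt{-61} = i \sqrt{61} \approx 7.8102 i$)
$\frac{1}{F + C} = \frac{1}{i \sqrt{61} - 490} = \frac{1}{-490 + i \sqrt{61}}$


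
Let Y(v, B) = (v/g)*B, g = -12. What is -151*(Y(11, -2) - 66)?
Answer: 58135/6 ≈ 9689.2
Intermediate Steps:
Y(v, B) = -B*v/12 (Y(v, B) = (v/(-12))*B = (v*(-1/12))*B = (-v/12)*B = -B*v/12)
-151*(Y(11, -2) - 66) = -151*(-1/12*(-2)*11 - 66) = -151*(11/6 - 66) = -151*(-385/6) = 58135/6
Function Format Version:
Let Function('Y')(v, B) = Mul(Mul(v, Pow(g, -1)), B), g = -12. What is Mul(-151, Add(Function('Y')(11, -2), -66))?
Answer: Rational(58135, 6) ≈ 9689.2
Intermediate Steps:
Function('Y')(v, B) = Mul(Rational(-1, 12), B, v) (Function('Y')(v, B) = Mul(Mul(v, Pow(-12, -1)), B) = Mul(Mul(v, Rational(-1, 12)), B) = Mul(Mul(Rational(-1, 12), v), B) = Mul(Rational(-1, 12), B, v))
Mul(-151, Add(Function('Y')(11, -2), -66)) = Mul(-151, Add(Mul(Rational(-1, 12), -2, 11), -66)) = Mul(-151, Add(Rational(11, 6), -66)) = Mul(-151, Rational(-385, 6)) = Rational(58135, 6)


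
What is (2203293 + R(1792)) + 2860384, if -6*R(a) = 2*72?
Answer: 5063653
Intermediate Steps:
R(a) = -24 (R(a) = -72/3 = -⅙*144 = -24)
(2203293 + R(1792)) + 2860384 = (2203293 - 24) + 2860384 = 2203269 + 2860384 = 5063653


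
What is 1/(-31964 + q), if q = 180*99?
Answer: -1/14144 ≈ -7.0701e-5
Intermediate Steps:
q = 17820
1/(-31964 + q) = 1/(-31964 + 17820) = 1/(-14144) = -1/14144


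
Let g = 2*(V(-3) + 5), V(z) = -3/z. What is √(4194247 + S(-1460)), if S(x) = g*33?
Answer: √4194643 ≈ 2048.1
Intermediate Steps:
g = 12 (g = 2*(-3/(-3) + 5) = 2*(-3*(-⅓) + 5) = 2*(1 + 5) = 2*6 = 12)
S(x) = 396 (S(x) = 12*33 = 396)
√(4194247 + S(-1460)) = √(4194247 + 396) = √4194643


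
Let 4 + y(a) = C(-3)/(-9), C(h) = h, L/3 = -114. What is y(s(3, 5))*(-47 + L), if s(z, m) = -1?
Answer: 4279/3 ≈ 1426.3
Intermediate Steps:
L = -342 (L = 3*(-114) = -342)
y(a) = -11/3 (y(a) = -4 - 3/(-9) = -4 - 3*(-1/9) = -4 + 1/3 = -11/3)
y(s(3, 5))*(-47 + L) = -11*(-47 - 342)/3 = -11/3*(-389) = 4279/3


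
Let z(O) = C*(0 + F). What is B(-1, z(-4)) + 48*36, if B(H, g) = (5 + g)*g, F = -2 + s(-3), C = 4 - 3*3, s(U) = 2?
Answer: 1728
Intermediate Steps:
C = -5 (C = 4 - 9 = -5)
F = 0 (F = -2 + 2 = 0)
z(O) = 0 (z(O) = -5*(0 + 0) = -5*0 = 0)
B(H, g) = g*(5 + g)
B(-1, z(-4)) + 48*36 = 0*(5 + 0) + 48*36 = 0*5 + 1728 = 0 + 1728 = 1728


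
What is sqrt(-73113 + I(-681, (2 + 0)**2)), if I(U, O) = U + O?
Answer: I*sqrt(73790) ≈ 271.64*I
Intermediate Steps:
I(U, O) = O + U
sqrt(-73113 + I(-681, (2 + 0)**2)) = sqrt(-73113 + ((2 + 0)**2 - 681)) = sqrt(-73113 + (2**2 - 681)) = sqrt(-73113 + (4 - 681)) = sqrt(-73113 - 677) = sqrt(-73790) = I*sqrt(73790)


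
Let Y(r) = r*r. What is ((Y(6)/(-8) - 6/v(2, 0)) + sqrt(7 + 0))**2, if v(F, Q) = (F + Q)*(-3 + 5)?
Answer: (-6 + sqrt(7))**2 ≈ 11.251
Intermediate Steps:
Y(r) = r**2
v(F, Q) = 2*F + 2*Q (v(F, Q) = (F + Q)*2 = 2*F + 2*Q)
((Y(6)/(-8) - 6/v(2, 0)) + sqrt(7 + 0))**2 = ((6**2/(-8) - 6/(2*2 + 2*0)) + sqrt(7 + 0))**2 = ((36*(-1/8) - 6/(4 + 0)) + sqrt(7))**2 = ((-9/2 - 6/4) + sqrt(7))**2 = ((-9/2 - 6*1/4) + sqrt(7))**2 = ((-9/2 - 3/2) + sqrt(7))**2 = (-6 + sqrt(7))**2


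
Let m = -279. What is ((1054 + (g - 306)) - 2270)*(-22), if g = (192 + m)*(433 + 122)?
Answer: 1095754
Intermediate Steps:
g = -48285 (g = (192 - 279)*(433 + 122) = -87*555 = -48285)
((1054 + (g - 306)) - 2270)*(-22) = ((1054 + (-48285 - 306)) - 2270)*(-22) = ((1054 - 48591) - 2270)*(-22) = (-47537 - 2270)*(-22) = -49807*(-22) = 1095754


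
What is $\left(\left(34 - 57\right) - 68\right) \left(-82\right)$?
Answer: $7462$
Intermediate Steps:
$\left(\left(34 - 57\right) - 68\right) \left(-82\right) = \left(-23 - 68\right) \left(-82\right) = \left(-91\right) \left(-82\right) = 7462$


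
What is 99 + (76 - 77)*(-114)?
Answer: 213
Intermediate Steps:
99 + (76 - 77)*(-114) = 99 - 1*(-114) = 99 + 114 = 213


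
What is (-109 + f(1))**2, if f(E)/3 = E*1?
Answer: 11236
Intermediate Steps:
f(E) = 3*E (f(E) = 3*(E*1) = 3*E)
(-109 + f(1))**2 = (-109 + 3*1)**2 = (-109 + 3)**2 = (-106)**2 = 11236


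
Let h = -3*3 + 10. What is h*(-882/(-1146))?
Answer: 147/191 ≈ 0.76963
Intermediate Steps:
h = 1 (h = -9 + 10 = 1)
h*(-882/(-1146)) = 1*(-882/(-1146)) = 1*(-882*(-1/1146)) = 1*(147/191) = 147/191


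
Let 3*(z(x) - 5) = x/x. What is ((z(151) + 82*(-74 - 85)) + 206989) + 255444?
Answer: 1348201/3 ≈ 4.4940e+5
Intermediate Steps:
z(x) = 16/3 (z(x) = 5 + (x/x)/3 = 5 + (⅓)*1 = 5 + ⅓ = 16/3)
((z(151) + 82*(-74 - 85)) + 206989) + 255444 = ((16/3 + 82*(-74 - 85)) + 206989) + 255444 = ((16/3 + 82*(-159)) + 206989) + 255444 = ((16/3 - 13038) + 206989) + 255444 = (-39098/3 + 206989) + 255444 = 581869/3 + 255444 = 1348201/3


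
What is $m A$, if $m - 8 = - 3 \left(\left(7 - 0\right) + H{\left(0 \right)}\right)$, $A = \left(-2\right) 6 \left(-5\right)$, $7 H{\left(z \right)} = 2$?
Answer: $- \frac{5820}{7} \approx -831.43$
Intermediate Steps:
$H{\left(z \right)} = \frac{2}{7}$ ($H{\left(z \right)} = \frac{1}{7} \cdot 2 = \frac{2}{7}$)
$A = 60$ ($A = \left(-12\right) \left(-5\right) = 60$)
$m = - \frac{97}{7}$ ($m = 8 - 3 \left(\left(7 - 0\right) + \frac{2}{7}\right) = 8 - 3 \left(\left(7 + 0\right) + \frac{2}{7}\right) = 8 - 3 \left(7 + \frac{2}{7}\right) = 8 - \frac{153}{7} = - \frac{97}{7} \approx -13.857$)
$m A = \left(- \frac{97}{7}\right) 60 = - \frac{5820}{7}$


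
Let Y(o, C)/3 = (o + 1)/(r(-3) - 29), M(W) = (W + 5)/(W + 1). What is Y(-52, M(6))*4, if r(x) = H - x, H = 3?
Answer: 612/23 ≈ 26.609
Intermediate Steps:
r(x) = 3 - x
M(W) = (5 + W)/(1 + W)
Y(o, C) = -3/23 - 3*o/23 (Y(o, C) = 3*((o + 1)/((3 - 1*(-3)) - 29)) = 3*((1 + o)/((3 + 3) - 29)) = 3*((1 + o)/(6 - 29)) = 3*((1 + o)/(-23)) = 3*((1 + o)*(-1/23)) = 3*(-1/23 - o/23) = -3/23 - 3*o/23)
Y(-52, M(6))*4 = (-3/23 - 3/23*(-52))*4 = (-3/23 + 156/23)*4 = (153/23)*4 = 612/23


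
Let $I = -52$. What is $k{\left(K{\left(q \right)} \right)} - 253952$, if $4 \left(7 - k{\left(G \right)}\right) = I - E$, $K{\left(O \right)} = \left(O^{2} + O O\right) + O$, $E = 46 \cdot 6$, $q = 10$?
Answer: $-253863$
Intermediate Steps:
$E = 276$
$K{\left(O \right)} = O + 2 O^{2}$ ($K{\left(O \right)} = \left(O^{2} + O^{2}\right) + O = 2 O^{2} + O = O + 2 O^{2}$)
$k{\left(G \right)} = 89$ ($k{\left(G \right)} = 7 - \frac{-52 - 276}{4} = 7 - -82 = 7 + 82 = 89$)
$k{\left(K{\left(q \right)} \right)} - 253952 = 89 - 253952 = -253863$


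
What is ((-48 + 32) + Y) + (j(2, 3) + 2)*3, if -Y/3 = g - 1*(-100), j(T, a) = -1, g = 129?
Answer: -700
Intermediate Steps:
Y = -687 (Y = -3*(129 - 1*(-100)) = -3*(129 + 100) = -3*229 = -687)
((-48 + 32) + Y) + (j(2, 3) + 2)*3 = ((-48 + 32) - 687) + (-1 + 2)*3 = (-16 - 687) + 1*3 = -703 + 3 = -700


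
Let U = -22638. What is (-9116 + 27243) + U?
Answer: -4511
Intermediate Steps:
(-9116 + 27243) + U = (-9116 + 27243) - 22638 = 18127 - 22638 = -4511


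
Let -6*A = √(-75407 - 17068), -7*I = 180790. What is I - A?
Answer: -180790/7 + 5*I*√411/2 ≈ -25827.0 + 50.683*I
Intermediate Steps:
I = -180790/7 (I = -⅐*180790 = -180790/7 ≈ -25827.)
A = -5*I*√411/2 (A = -√(-75407 - 17068)/6 = -5*I*√411/2 ≈ -50.683*I)
I - A = -180790/7 - (-5)*I*√411/2 = -180790/7 + 5*I*√411/2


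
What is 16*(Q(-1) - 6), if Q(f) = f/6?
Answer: -296/3 ≈ -98.667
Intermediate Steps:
Q(f) = f/6 (Q(f) = f*(⅙) = f/6)
16*(Q(-1) - 6) = 16*((⅙)*(-1) - 6) = 16*(-⅙ - 6) = 16*(-37/6) = -296/3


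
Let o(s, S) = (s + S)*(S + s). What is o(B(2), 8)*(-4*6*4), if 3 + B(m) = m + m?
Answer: -7776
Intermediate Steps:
B(m) = -3 + 2*m (B(m) = -3 + (m + m) = -3 + 2*m)
o(s, S) = (S + s)**2 (o(s, S) = (S + s)*(S + s) = (S + s)**2)
o(B(2), 8)*(-4*6*4) = (8 + (-3 + 2*2))**2*(-4*6*4) = (8 + (-3 + 4))**2*(-24*4) = (8 + 1)**2*(-96) = 9**2*(-96) = 81*(-96) = -7776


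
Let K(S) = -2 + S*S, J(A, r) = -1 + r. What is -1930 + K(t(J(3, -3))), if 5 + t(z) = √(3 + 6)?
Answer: -1928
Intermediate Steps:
t(z) = -2 (t(z) = -5 + √(3 + 6) = -5 + √9 = -5 + 3 = -2)
K(S) = -2 + S²
-1930 + K(t(J(3, -3))) = -1930 + (-2 + (-2)²) = -1930 + (-2 + 4) = -1930 + 2 = -1928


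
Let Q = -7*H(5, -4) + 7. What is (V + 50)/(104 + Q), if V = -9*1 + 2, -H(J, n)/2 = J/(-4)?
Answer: 86/187 ≈ 0.45989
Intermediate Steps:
H(J, n) = J/2 (H(J, n) = -2*J/(-4) = -2*J*(-1)/4 = -(-1)*J/2 = J/2)
Q = -21/2 (Q = -7*5/2 + 7 = -35/2 + 7 = -21/2 ≈ -10.500)
V = -7 (V = -9 + 2 = -7)
(V + 50)/(104 + Q) = (-7 + 50)/(104 - 21/2) = 43/(187/2) = 43*(2/187) = 86/187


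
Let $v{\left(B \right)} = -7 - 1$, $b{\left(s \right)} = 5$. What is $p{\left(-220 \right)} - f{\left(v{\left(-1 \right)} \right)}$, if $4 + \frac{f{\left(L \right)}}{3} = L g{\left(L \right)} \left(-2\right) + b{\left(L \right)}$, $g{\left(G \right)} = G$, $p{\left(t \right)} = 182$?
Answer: $563$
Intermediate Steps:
$v{\left(B \right)} = -8$ ($v{\left(B \right)} = -7 - 1 = -8$)
$f{\left(L \right)} = 3 - 6 L^{2}$ ($f{\left(L \right)} = -12 + 3 \left(L L \left(-2\right) + 5\right) = -12 + 3 \left(L^{2} \left(-2\right) + 5\right) = -12 + 3 \left(- 2 L^{2} + 5\right) = -12 + 3 \left(5 - 2 L^{2}\right) = -12 - \left(-15 + 6 L^{2}\right) = 3 - 6 L^{2}$)
$p{\left(-220 \right)} - f{\left(v{\left(-1 \right)} \right)} = 182 - \left(3 - 6 \left(-8\right)^{2}\right) = 182 - \left(3 - 384\right) = 182 - -381 = 182 + 381 = 563$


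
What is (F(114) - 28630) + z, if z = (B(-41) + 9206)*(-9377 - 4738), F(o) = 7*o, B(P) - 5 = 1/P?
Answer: -5331670862/41 ≈ -1.3004e+8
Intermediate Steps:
B(P) = 5 + 1/P
z = -5330529750/41 (z = ((5 + 1/(-41)) + 9206)*(-9377 - 4738) = ((5 - 1/41) + 9206)*(-14115) = (204/41 + 9206)*(-14115) = (377650/41)*(-14115) = -5330529750/41 ≈ -1.3001e+8)
(F(114) - 28630) + z = (7*114 - 28630) - 5330529750/41 = (798 - 28630) - 5330529750/41 = -27832 - 5330529750/41 = -5331670862/41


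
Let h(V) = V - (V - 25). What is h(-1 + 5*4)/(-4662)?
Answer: -25/4662 ≈ -0.0053625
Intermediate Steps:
h(V) = 25 (h(V) = V - (-25 + V) = V + (25 - V) = 25)
h(-1 + 5*4)/(-4662) = 25/(-4662) = 25*(-1/4662) = -25/4662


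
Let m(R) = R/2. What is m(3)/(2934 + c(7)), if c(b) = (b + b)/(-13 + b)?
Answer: 9/17590 ≈ 0.00051165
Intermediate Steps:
m(R) = R/2 (m(R) = R*(½) = R/2)
c(b) = 2*b/(-13 + b) (c(b) = (2*b)/(-13 + b) = 2*b/(-13 + b))
m(3)/(2934 + c(7)) = ((½)*3)/(2934 + 2*7/(-13 + 7)) = 3/(2*(2934 + 2*7/(-6))) = 3/(2*(2934 + 2*7*(-⅙))) = 3/(2*(2934 - 7/3)) = 3/(2*(8795/3)) = (3/2)*(3/8795) = 9/17590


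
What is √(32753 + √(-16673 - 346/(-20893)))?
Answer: √(14297256007097 + 20893*I*√7278048198199)/20893 ≈ 180.98 + 0.35674*I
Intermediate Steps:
√(32753 + √(-16673 - 346/(-20893))) = √(32753 + √(-16673 - 346*(-1/20893))) = √(32753 + √(-16673 + 346/20893)) = √(32753 + √(-348348643/20893)) = √(32753 + I*√7278048198199/20893)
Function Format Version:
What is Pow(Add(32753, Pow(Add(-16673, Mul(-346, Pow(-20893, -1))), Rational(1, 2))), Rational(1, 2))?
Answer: Mul(Rational(1, 20893), Pow(Add(14297256007097, Mul(20893, I, Pow(7278048198199, Rational(1, 2)))), Rational(1, 2))) ≈ Add(180.98, Mul(0.35674, I))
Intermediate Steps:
Pow(Add(32753, Pow(Add(-16673, Mul(-346, Pow(-20893, -1))), Rational(1, 2))), Rational(1, 2)) = Pow(Add(32753, Pow(Add(-16673, Mul(-346, Rational(-1, 20893))), Rational(1, 2))), Rational(1, 2)) = Pow(Add(32753, Pow(Add(-16673, Rational(346, 20893)), Rational(1, 2))), Rational(1, 2)) = Pow(Add(32753, Pow(Rational(-348348643, 20893), Rational(1, 2))), Rational(1, 2)) = Pow(Add(32753, Mul(Rational(1, 20893), I, Pow(7278048198199, Rational(1, 2)))), Rational(1, 2))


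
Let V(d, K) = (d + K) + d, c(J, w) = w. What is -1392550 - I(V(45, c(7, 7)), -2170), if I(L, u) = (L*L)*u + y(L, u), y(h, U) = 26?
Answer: 19024954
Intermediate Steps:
V(d, K) = K + 2*d (V(d, K) = (K + d) + d = K + 2*d)
I(L, u) = 26 + u*L**2 (I(L, u) = (L*L)*u + 26 = L**2*u + 26 = u*L**2 + 26 = 26 + u*L**2)
-1392550 - I(V(45, c(7, 7)), -2170) = -1392550 - (26 - 2170*(7 + 2*45)**2) = -1392550 - (26 - 2170*(7 + 90)**2) = -1392550 - (26 - 2170*97**2) = -1392550 - (26 - 2170*9409) = -1392550 - (26 - 20417530) = -1392550 - 1*(-20417504) = -1392550 + 20417504 = 19024954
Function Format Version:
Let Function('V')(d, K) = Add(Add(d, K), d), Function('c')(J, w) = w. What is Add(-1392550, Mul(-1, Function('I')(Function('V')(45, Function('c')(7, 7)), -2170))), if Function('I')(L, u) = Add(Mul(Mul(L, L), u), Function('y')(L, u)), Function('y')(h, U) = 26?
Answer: 19024954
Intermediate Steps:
Function('V')(d, K) = Add(K, Mul(2, d)) (Function('V')(d, K) = Add(Add(K, d), d) = Add(K, Mul(2, d)))
Function('I')(L, u) = Add(26, Mul(u, Pow(L, 2))) (Function('I')(L, u) = Add(Mul(Mul(L, L), u), 26) = Add(Mul(Pow(L, 2), u), 26) = Add(Mul(u, Pow(L, 2)), 26) = Add(26, Mul(u, Pow(L, 2))))
Add(-1392550, Mul(-1, Function('I')(Function('V')(45, Function('c')(7, 7)), -2170))) = Add(-1392550, Mul(-1, Add(26, Mul(-2170, Pow(Add(7, Mul(2, 45)), 2))))) = Add(-1392550, Mul(-1, Add(26, Mul(-2170, Pow(Add(7, 90), 2))))) = Add(-1392550, Mul(-1, Add(26, Mul(-2170, Pow(97, 2))))) = Add(-1392550, Mul(-1, Add(26, Mul(-2170, 9409)))) = Add(-1392550, Mul(-1, Add(26, -20417530))) = Add(-1392550, Mul(-1, -20417504)) = Add(-1392550, 20417504) = 19024954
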